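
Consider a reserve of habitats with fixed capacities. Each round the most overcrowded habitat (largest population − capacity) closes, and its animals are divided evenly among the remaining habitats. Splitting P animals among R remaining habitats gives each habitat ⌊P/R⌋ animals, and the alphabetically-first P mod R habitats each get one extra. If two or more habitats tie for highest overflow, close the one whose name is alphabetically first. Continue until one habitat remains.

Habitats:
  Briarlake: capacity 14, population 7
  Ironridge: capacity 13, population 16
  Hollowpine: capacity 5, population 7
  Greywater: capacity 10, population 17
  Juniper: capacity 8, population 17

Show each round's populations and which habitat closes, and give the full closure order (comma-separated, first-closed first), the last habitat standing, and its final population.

Round 1: Briarlake=7 Greywater=17 Hollowpine=7 Ironridge=16 Juniper=17 → close Juniper (overflow 9)
  17÷4 = 4 each, +1 to first 1
Round 2: Briarlake=12 Greywater=21 Hollowpine=11 Ironridge=20 → close Greywater (overflow 11)
  21÷3 = 7 each, +1 to first 0
Round 3: Briarlake=19 Hollowpine=18 Ironridge=27 → close Ironridge (overflow 14)
  27÷2 = 13 each, +1 to first 1
Round 4: Briarlake=33 Hollowpine=31 → close Hollowpine (overflow 26)
  31÷1 = 31 each, +1 to first 0

Closure order: Juniper, Greywater, Ironridge, Hollowpine
Last habitat: Briarlake with 64 animals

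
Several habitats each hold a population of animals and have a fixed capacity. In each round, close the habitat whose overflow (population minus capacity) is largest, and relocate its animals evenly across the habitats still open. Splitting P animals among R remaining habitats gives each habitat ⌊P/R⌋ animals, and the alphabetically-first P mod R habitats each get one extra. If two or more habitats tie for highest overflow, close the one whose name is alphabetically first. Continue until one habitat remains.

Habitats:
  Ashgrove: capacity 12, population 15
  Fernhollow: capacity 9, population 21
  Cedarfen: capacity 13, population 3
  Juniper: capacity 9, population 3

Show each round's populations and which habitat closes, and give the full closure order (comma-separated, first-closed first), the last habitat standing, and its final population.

Closure order: Fernhollow, Ashgrove, Juniper
Last habitat: Cedarfen with 42 animals

Round 1: Ashgrove=15 Cedarfen=3 Fernhollow=21 Juniper=3 → close Fernhollow (overflow 12)
  21÷3 = 7 each, +1 to first 0
Round 2: Ashgrove=22 Cedarfen=10 Juniper=10 → close Ashgrove (overflow 10)
  22÷2 = 11 each, +1 to first 0
Round 3: Cedarfen=21 Juniper=21 → close Juniper (overflow 12)
  21÷1 = 21 each, +1 to first 0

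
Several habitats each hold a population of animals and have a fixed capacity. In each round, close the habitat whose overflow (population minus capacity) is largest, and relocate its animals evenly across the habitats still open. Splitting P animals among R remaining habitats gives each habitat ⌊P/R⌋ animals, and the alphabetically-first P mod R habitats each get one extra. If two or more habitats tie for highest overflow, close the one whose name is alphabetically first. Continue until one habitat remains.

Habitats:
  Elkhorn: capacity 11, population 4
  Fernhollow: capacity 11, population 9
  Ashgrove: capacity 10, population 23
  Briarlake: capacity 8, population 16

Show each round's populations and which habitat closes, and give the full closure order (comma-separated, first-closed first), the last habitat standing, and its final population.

Closure order: Ashgrove, Briarlake, Fernhollow
Last habitat: Elkhorn with 52 animals

Round 1: Ashgrove=23 Briarlake=16 Elkhorn=4 Fernhollow=9 → close Ashgrove (overflow 13)
  23÷3 = 7 each, +1 to first 2
Round 2: Briarlake=24 Elkhorn=12 Fernhollow=16 → close Briarlake (overflow 16)
  24÷2 = 12 each, +1 to first 0
Round 3: Elkhorn=24 Fernhollow=28 → close Fernhollow (overflow 17)
  28÷1 = 28 each, +1 to first 0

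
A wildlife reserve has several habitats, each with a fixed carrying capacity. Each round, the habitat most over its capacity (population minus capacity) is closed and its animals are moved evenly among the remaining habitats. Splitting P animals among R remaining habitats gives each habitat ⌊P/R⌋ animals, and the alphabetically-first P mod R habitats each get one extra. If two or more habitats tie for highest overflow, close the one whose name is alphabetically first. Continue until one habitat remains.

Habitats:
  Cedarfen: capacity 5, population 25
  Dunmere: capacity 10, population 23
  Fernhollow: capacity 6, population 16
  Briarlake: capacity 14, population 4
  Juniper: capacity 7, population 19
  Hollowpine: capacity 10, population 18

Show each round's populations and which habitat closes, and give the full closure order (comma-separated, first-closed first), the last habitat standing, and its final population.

Round 1: Briarlake=4 Cedarfen=25 Dunmere=23 Fernhollow=16 Hollowpine=18 Juniper=19 → close Cedarfen (overflow 20)
  25÷5 = 5 each, +1 to first 0
Round 2: Briarlake=9 Dunmere=28 Fernhollow=21 Hollowpine=23 Juniper=24 → close Dunmere (overflow 18)
  28÷4 = 7 each, +1 to first 0
Round 3: Briarlake=16 Fernhollow=28 Hollowpine=30 Juniper=31 → close Juniper (overflow 24)
  31÷3 = 10 each, +1 to first 1
Round 4: Briarlake=27 Fernhollow=38 Hollowpine=40 → close Fernhollow (overflow 32)
  38÷2 = 19 each, +1 to first 0
Round 5: Briarlake=46 Hollowpine=59 → close Hollowpine (overflow 49)
  59÷1 = 59 each, +1 to first 0

Closure order: Cedarfen, Dunmere, Juniper, Fernhollow, Hollowpine
Last habitat: Briarlake with 105 animals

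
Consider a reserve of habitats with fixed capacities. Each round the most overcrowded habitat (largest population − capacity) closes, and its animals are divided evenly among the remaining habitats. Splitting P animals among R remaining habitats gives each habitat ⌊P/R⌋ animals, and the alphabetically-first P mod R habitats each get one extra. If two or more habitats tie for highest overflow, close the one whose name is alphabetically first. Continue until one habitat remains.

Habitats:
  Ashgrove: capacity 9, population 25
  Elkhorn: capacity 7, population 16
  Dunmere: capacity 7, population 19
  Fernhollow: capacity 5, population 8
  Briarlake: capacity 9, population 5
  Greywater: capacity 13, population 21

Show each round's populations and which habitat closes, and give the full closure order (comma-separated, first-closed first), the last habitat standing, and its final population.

Round 1: Ashgrove=25 Briarlake=5 Dunmere=19 Elkhorn=16 Fernhollow=8 Greywater=21 → close Ashgrove (overflow 16)
  25÷5 = 5 each, +1 to first 0
Round 2: Briarlake=10 Dunmere=24 Elkhorn=21 Fernhollow=13 Greywater=26 → close Dunmere (overflow 17)
  24÷4 = 6 each, +1 to first 0
Round 3: Briarlake=16 Elkhorn=27 Fernhollow=19 Greywater=32 → close Elkhorn (overflow 20)
  27÷3 = 9 each, +1 to first 0
Round 4: Briarlake=25 Fernhollow=28 Greywater=41 → close Greywater (overflow 28)
  41÷2 = 20 each, +1 to first 1
Round 5: Briarlake=46 Fernhollow=48 → close Fernhollow (overflow 43)
  48÷1 = 48 each, +1 to first 0

Closure order: Ashgrove, Dunmere, Elkhorn, Greywater, Fernhollow
Last habitat: Briarlake with 94 animals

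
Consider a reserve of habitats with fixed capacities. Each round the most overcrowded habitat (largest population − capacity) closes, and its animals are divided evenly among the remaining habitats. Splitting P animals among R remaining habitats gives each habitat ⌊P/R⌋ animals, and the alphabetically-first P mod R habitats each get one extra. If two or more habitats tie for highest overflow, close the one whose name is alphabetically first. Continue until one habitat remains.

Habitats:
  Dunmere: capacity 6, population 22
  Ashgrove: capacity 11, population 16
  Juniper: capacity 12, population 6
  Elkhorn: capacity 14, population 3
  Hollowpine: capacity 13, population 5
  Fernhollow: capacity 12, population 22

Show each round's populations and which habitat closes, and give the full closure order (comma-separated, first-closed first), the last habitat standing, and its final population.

Round 1: Ashgrove=16 Dunmere=22 Elkhorn=3 Fernhollow=22 Hollowpine=5 Juniper=6 → close Dunmere (overflow 16)
  22÷5 = 4 each, +1 to first 2
Round 2: Ashgrove=21 Elkhorn=8 Fernhollow=26 Hollowpine=9 Juniper=10 → close Fernhollow (overflow 14)
  26÷4 = 6 each, +1 to first 2
Round 3: Ashgrove=28 Elkhorn=15 Hollowpine=15 Juniper=16 → close Ashgrove (overflow 17)
  28÷3 = 9 each, +1 to first 1
Round 4: Elkhorn=25 Hollowpine=24 Juniper=25 → close Juniper (overflow 13)
  25÷2 = 12 each, +1 to first 1
Round 5: Elkhorn=38 Hollowpine=36 → close Elkhorn (overflow 24)
  38÷1 = 38 each, +1 to first 0

Closure order: Dunmere, Fernhollow, Ashgrove, Juniper, Elkhorn
Last habitat: Hollowpine with 74 animals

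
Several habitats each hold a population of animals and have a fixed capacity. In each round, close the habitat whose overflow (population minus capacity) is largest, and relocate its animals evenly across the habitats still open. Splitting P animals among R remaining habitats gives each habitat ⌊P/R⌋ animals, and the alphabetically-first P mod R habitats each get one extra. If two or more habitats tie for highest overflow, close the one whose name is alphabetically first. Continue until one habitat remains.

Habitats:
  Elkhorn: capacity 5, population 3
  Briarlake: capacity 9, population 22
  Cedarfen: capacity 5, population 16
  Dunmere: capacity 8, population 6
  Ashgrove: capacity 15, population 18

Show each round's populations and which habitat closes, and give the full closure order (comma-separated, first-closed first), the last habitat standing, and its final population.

Closure order: Briarlake, Cedarfen, Ashgrove, Dunmere
Last habitat: Elkhorn with 65 animals

Round 1: Ashgrove=18 Briarlake=22 Cedarfen=16 Dunmere=6 Elkhorn=3 → close Briarlake (overflow 13)
  22÷4 = 5 each, +1 to first 2
Round 2: Ashgrove=24 Cedarfen=22 Dunmere=11 Elkhorn=8 → close Cedarfen (overflow 17)
  22÷3 = 7 each, +1 to first 1
Round 3: Ashgrove=32 Dunmere=18 Elkhorn=15 → close Ashgrove (overflow 17)
  32÷2 = 16 each, +1 to first 0
Round 4: Dunmere=34 Elkhorn=31 → close Dunmere (overflow 26)
  34÷1 = 34 each, +1 to first 0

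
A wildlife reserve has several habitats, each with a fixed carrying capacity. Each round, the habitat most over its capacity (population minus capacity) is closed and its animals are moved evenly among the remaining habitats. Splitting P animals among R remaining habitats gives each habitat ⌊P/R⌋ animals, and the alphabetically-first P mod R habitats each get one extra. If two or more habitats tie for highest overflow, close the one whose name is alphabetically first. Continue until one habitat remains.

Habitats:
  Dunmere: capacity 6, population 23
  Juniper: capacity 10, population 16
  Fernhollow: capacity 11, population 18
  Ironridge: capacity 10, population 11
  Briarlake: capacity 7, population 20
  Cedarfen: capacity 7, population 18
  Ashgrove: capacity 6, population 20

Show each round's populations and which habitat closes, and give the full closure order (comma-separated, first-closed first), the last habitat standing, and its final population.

Closure order: Dunmere, Ashgrove, Briarlake, Cedarfen, Fernhollow, Juniper
Last habitat: Ironridge with 126 animals

Round 1: Ashgrove=20 Briarlake=20 Cedarfen=18 Dunmere=23 Fernhollow=18 Ironridge=11 Juniper=16 → close Dunmere (overflow 17)
  23÷6 = 3 each, +1 to first 5
Round 2: Ashgrove=24 Briarlake=24 Cedarfen=22 Fernhollow=22 Ironridge=15 Juniper=19 → close Ashgrove (overflow 18)
  24÷5 = 4 each, +1 to first 4
Round 3: Briarlake=29 Cedarfen=27 Fernhollow=27 Ironridge=20 Juniper=23 → close Briarlake (overflow 22)
  29÷4 = 7 each, +1 to first 1
Round 4: Cedarfen=35 Fernhollow=34 Ironridge=27 Juniper=30 → close Cedarfen (overflow 28)
  35÷3 = 11 each, +1 to first 2
Round 5: Fernhollow=46 Ironridge=39 Juniper=41 → close Fernhollow (overflow 35)
  46÷2 = 23 each, +1 to first 0
Round 6: Ironridge=62 Juniper=64 → close Juniper (overflow 54)
  64÷1 = 64 each, +1 to first 0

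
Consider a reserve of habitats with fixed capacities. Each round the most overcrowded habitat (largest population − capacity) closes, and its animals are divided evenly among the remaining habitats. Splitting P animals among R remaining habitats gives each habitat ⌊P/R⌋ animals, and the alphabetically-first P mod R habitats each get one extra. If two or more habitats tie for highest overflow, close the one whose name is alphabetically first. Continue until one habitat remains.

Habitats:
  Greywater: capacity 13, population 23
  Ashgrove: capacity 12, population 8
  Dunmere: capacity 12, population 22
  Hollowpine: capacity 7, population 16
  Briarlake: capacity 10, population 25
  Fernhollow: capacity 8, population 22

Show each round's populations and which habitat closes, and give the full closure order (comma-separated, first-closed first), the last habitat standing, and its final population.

Closure order: Briarlake, Fernhollow, Dunmere, Greywater, Hollowpine
Last habitat: Ashgrove with 116 animals

Round 1: Ashgrove=8 Briarlake=25 Dunmere=22 Fernhollow=22 Greywater=23 Hollowpine=16 → close Briarlake (overflow 15)
  25÷5 = 5 each, +1 to first 0
Round 2: Ashgrove=13 Dunmere=27 Fernhollow=27 Greywater=28 Hollowpine=21 → close Fernhollow (overflow 19)
  27÷4 = 6 each, +1 to first 3
Round 3: Ashgrove=20 Dunmere=34 Greywater=35 Hollowpine=27 → close Dunmere (overflow 22)
  34÷3 = 11 each, +1 to first 1
Round 4: Ashgrove=32 Greywater=46 Hollowpine=38 → close Greywater (overflow 33)
  46÷2 = 23 each, +1 to first 0
Round 5: Ashgrove=55 Hollowpine=61 → close Hollowpine (overflow 54)
  61÷1 = 61 each, +1 to first 0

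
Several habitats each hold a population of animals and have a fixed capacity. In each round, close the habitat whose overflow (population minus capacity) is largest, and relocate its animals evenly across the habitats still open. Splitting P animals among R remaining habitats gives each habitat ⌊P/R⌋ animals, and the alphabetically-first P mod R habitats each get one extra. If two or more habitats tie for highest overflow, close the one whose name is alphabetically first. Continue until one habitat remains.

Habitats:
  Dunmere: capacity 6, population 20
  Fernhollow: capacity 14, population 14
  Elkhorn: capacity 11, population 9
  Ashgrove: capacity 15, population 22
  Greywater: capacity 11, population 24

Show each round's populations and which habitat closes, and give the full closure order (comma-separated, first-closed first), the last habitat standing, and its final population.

Closure order: Dunmere, Greywater, Ashgrove, Elkhorn
Last habitat: Fernhollow with 89 animals

Round 1: Ashgrove=22 Dunmere=20 Elkhorn=9 Fernhollow=14 Greywater=24 → close Dunmere (overflow 14)
  20÷4 = 5 each, +1 to first 0
Round 2: Ashgrove=27 Elkhorn=14 Fernhollow=19 Greywater=29 → close Greywater (overflow 18)
  29÷3 = 9 each, +1 to first 2
Round 3: Ashgrove=37 Elkhorn=24 Fernhollow=28 → close Ashgrove (overflow 22)
  37÷2 = 18 each, +1 to first 1
Round 4: Elkhorn=43 Fernhollow=46 → close Elkhorn (overflow 32)
  43÷1 = 43 each, +1 to first 0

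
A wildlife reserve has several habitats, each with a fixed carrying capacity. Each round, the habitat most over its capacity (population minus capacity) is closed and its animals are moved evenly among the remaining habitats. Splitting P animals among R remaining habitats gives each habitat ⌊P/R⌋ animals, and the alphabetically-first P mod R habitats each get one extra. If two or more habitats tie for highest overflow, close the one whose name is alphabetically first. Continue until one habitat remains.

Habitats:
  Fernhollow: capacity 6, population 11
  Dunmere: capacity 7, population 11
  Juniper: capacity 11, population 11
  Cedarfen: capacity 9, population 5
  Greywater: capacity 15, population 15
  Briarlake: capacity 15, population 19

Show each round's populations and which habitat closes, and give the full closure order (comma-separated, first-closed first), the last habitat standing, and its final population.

Closure order: Fernhollow, Briarlake, Dunmere, Greywater, Juniper
Last habitat: Cedarfen with 72 animals

Round 1: Briarlake=19 Cedarfen=5 Dunmere=11 Fernhollow=11 Greywater=15 Juniper=11 → close Fernhollow (overflow 5)
  11÷5 = 2 each, +1 to first 1
Round 2: Briarlake=22 Cedarfen=7 Dunmere=13 Greywater=17 Juniper=13 → close Briarlake (overflow 7)
  22÷4 = 5 each, +1 to first 2
Round 3: Cedarfen=13 Dunmere=19 Greywater=22 Juniper=18 → close Dunmere (overflow 12)
  19÷3 = 6 each, +1 to first 1
Round 4: Cedarfen=20 Greywater=28 Juniper=24 → close Greywater (overflow 13)
  28÷2 = 14 each, +1 to first 0
Round 5: Cedarfen=34 Juniper=38 → close Juniper (overflow 27)
  38÷1 = 38 each, +1 to first 0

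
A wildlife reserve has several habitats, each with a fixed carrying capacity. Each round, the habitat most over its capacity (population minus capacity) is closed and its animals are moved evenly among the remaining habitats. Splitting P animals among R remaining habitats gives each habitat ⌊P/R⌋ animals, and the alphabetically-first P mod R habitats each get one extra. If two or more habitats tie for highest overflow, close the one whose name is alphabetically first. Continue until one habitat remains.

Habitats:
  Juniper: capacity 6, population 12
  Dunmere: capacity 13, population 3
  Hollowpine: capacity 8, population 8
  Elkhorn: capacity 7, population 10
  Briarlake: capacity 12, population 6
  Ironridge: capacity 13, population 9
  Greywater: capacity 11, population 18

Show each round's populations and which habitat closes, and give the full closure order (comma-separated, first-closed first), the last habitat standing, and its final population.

Closure order: Greywater, Juniper, Elkhorn, Hollowpine, Ironridge, Briarlake
Last habitat: Dunmere with 66 animals

Round 1: Briarlake=6 Dunmere=3 Elkhorn=10 Greywater=18 Hollowpine=8 Ironridge=9 Juniper=12 → close Greywater (overflow 7)
  18÷6 = 3 each, +1 to first 0
Round 2: Briarlake=9 Dunmere=6 Elkhorn=13 Hollowpine=11 Ironridge=12 Juniper=15 → close Juniper (overflow 9)
  15÷5 = 3 each, +1 to first 0
Round 3: Briarlake=12 Dunmere=9 Elkhorn=16 Hollowpine=14 Ironridge=15 → close Elkhorn (overflow 9)
  16÷4 = 4 each, +1 to first 0
Round 4: Briarlake=16 Dunmere=13 Hollowpine=18 Ironridge=19 → close Hollowpine (overflow 10)
  18÷3 = 6 each, +1 to first 0
Round 5: Briarlake=22 Dunmere=19 Ironridge=25 → close Ironridge (overflow 12)
  25÷2 = 12 each, +1 to first 1
Round 6: Briarlake=35 Dunmere=31 → close Briarlake (overflow 23)
  35÷1 = 35 each, +1 to first 0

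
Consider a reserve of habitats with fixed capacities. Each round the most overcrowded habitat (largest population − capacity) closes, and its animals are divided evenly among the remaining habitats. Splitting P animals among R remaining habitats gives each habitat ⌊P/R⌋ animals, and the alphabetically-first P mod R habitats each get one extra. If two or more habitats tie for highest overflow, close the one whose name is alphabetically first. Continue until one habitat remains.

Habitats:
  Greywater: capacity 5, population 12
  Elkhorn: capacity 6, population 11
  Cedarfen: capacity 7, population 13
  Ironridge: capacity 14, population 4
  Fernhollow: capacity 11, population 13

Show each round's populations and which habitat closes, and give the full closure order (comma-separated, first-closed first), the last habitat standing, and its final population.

Round 1: Cedarfen=13 Elkhorn=11 Fernhollow=13 Greywater=12 Ironridge=4 → close Greywater (overflow 7)
  12÷4 = 3 each, +1 to first 0
Round 2: Cedarfen=16 Elkhorn=14 Fernhollow=16 Ironridge=7 → close Cedarfen (overflow 9)
  16÷3 = 5 each, +1 to first 1
Round 3: Elkhorn=20 Fernhollow=21 Ironridge=12 → close Elkhorn (overflow 14)
  20÷2 = 10 each, +1 to first 0
Round 4: Fernhollow=31 Ironridge=22 → close Fernhollow (overflow 20)
  31÷1 = 31 each, +1 to first 0

Closure order: Greywater, Cedarfen, Elkhorn, Fernhollow
Last habitat: Ironridge with 53 animals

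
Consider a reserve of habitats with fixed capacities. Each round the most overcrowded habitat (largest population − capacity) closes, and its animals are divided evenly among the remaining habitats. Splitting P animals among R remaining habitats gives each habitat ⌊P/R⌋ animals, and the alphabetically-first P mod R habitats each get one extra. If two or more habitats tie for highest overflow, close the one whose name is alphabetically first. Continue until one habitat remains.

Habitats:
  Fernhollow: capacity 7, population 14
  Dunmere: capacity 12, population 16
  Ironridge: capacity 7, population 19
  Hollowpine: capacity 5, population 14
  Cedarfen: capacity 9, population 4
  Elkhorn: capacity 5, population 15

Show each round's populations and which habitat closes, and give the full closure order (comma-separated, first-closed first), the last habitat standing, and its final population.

Closure order: Ironridge, Elkhorn, Fernhollow, Hollowpine, Dunmere
Last habitat: Cedarfen with 82 animals

Round 1: Cedarfen=4 Dunmere=16 Elkhorn=15 Fernhollow=14 Hollowpine=14 Ironridge=19 → close Ironridge (overflow 12)
  19÷5 = 3 each, +1 to first 4
Round 2: Cedarfen=8 Dunmere=20 Elkhorn=19 Fernhollow=18 Hollowpine=17 → close Elkhorn (overflow 14)
  19÷4 = 4 each, +1 to first 3
Round 3: Cedarfen=13 Dunmere=25 Fernhollow=23 Hollowpine=21 → close Fernhollow (overflow 16)
  23÷3 = 7 each, +1 to first 2
Round 4: Cedarfen=21 Dunmere=33 Hollowpine=28 → close Hollowpine (overflow 23)
  28÷2 = 14 each, +1 to first 0
Round 5: Cedarfen=35 Dunmere=47 → close Dunmere (overflow 35)
  47÷1 = 47 each, +1 to first 0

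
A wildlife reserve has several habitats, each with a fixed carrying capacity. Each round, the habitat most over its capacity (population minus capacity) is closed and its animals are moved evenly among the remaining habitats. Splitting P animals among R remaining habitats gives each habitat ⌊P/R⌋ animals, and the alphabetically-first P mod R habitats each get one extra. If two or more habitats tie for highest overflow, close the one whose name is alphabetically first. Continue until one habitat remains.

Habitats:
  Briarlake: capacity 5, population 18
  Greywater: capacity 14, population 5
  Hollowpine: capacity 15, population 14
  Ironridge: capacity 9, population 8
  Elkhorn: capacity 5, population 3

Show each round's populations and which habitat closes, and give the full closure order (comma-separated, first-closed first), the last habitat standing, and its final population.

Closure order: Briarlake, Elkhorn, Hollowpine, Ironridge
Last habitat: Greywater with 48 animals

Round 1: Briarlake=18 Elkhorn=3 Greywater=5 Hollowpine=14 Ironridge=8 → close Briarlake (overflow 13)
  18÷4 = 4 each, +1 to first 2
Round 2: Elkhorn=8 Greywater=10 Hollowpine=18 Ironridge=12 → close Elkhorn (overflow 3)
  8÷3 = 2 each, +1 to first 2
Round 3: Greywater=13 Hollowpine=21 Ironridge=14 → close Hollowpine (overflow 6)
  21÷2 = 10 each, +1 to first 1
Round 4: Greywater=24 Ironridge=24 → close Ironridge (overflow 15)
  24÷1 = 24 each, +1 to first 0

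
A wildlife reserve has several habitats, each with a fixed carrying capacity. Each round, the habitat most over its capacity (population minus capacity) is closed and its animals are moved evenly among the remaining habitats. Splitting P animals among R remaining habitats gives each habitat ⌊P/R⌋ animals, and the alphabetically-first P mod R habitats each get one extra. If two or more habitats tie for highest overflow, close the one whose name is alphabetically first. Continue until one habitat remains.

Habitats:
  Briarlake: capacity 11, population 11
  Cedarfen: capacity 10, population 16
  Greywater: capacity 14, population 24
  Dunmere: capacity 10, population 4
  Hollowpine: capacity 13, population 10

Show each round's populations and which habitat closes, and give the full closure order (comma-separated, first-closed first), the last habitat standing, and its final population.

Round 1: Briarlake=11 Cedarfen=16 Dunmere=4 Greywater=24 Hollowpine=10 → close Greywater (overflow 10)
  24÷4 = 6 each, +1 to first 0
Round 2: Briarlake=17 Cedarfen=22 Dunmere=10 Hollowpine=16 → close Cedarfen (overflow 12)
  22÷3 = 7 each, +1 to first 1
Round 3: Briarlake=25 Dunmere=17 Hollowpine=23 → close Briarlake (overflow 14)
  25÷2 = 12 each, +1 to first 1
Round 4: Dunmere=30 Hollowpine=35 → close Hollowpine (overflow 22)
  35÷1 = 35 each, +1 to first 0

Closure order: Greywater, Cedarfen, Briarlake, Hollowpine
Last habitat: Dunmere with 65 animals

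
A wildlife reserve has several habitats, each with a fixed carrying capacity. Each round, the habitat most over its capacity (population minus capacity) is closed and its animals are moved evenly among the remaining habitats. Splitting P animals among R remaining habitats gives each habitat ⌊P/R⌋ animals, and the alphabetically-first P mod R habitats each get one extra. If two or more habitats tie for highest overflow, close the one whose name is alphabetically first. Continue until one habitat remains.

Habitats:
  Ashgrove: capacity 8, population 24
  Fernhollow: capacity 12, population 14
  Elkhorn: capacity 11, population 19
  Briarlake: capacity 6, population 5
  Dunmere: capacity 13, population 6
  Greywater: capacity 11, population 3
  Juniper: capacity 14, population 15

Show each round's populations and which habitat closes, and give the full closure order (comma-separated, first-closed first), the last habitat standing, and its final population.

Closure order: Ashgrove, Elkhorn, Fernhollow, Briarlake, Juniper, Dunmere
Last habitat: Greywater with 86 animals

Round 1: Ashgrove=24 Briarlake=5 Dunmere=6 Elkhorn=19 Fernhollow=14 Greywater=3 Juniper=15 → close Ashgrove (overflow 16)
  24÷6 = 4 each, +1 to first 0
Round 2: Briarlake=9 Dunmere=10 Elkhorn=23 Fernhollow=18 Greywater=7 Juniper=19 → close Elkhorn (overflow 12)
  23÷5 = 4 each, +1 to first 3
Round 3: Briarlake=14 Dunmere=15 Fernhollow=23 Greywater=11 Juniper=23 → close Fernhollow (overflow 11)
  23÷4 = 5 each, +1 to first 3
Round 4: Briarlake=20 Dunmere=21 Greywater=17 Juniper=28 → close Briarlake (overflow 14)
  20÷3 = 6 each, +1 to first 2
Round 5: Dunmere=28 Greywater=24 Juniper=34 → close Juniper (overflow 20)
  34÷2 = 17 each, +1 to first 0
Round 6: Dunmere=45 Greywater=41 → close Dunmere (overflow 32)
  45÷1 = 45 each, +1 to first 0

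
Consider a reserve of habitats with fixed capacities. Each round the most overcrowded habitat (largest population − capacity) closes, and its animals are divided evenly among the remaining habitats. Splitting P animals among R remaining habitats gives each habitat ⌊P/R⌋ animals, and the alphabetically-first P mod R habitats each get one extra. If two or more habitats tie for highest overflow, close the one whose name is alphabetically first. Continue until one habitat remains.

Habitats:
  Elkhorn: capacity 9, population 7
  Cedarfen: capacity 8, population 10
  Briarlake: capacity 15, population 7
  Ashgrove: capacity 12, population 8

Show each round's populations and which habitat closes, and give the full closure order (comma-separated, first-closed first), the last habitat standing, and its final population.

Round 1: Ashgrove=8 Briarlake=7 Cedarfen=10 Elkhorn=7 → close Cedarfen (overflow 2)
  10÷3 = 3 each, +1 to first 1
Round 2: Ashgrove=12 Briarlake=10 Elkhorn=10 → close Elkhorn (overflow 1)
  10÷2 = 5 each, +1 to first 0
Round 3: Ashgrove=17 Briarlake=15 → close Ashgrove (overflow 5)
  17÷1 = 17 each, +1 to first 0

Closure order: Cedarfen, Elkhorn, Ashgrove
Last habitat: Briarlake with 32 animals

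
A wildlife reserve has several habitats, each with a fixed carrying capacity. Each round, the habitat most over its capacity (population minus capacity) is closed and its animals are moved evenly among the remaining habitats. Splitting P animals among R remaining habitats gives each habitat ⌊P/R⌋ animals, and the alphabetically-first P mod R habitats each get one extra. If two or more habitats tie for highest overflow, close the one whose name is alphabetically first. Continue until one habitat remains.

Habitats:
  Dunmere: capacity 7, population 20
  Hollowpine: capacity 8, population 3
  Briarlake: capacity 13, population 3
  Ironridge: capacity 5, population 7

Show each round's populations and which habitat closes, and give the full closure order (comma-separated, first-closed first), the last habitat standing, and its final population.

Round 1: Briarlake=3 Dunmere=20 Hollowpine=3 Ironridge=7 → close Dunmere (overflow 13)
  20÷3 = 6 each, +1 to first 2
Round 2: Briarlake=10 Hollowpine=10 Ironridge=13 → close Ironridge (overflow 8)
  13÷2 = 6 each, +1 to first 1
Round 3: Briarlake=17 Hollowpine=16 → close Hollowpine (overflow 8)
  16÷1 = 16 each, +1 to first 0

Closure order: Dunmere, Ironridge, Hollowpine
Last habitat: Briarlake with 33 animals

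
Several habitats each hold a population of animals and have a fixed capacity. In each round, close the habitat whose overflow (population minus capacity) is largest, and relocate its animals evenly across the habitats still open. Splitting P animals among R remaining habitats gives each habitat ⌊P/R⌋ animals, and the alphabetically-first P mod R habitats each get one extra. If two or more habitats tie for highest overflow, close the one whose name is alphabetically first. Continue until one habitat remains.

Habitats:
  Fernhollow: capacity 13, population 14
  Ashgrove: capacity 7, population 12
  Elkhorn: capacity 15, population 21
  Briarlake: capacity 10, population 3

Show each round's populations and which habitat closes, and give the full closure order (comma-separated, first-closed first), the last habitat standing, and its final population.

Round 1: Ashgrove=12 Briarlake=3 Elkhorn=21 Fernhollow=14 → close Elkhorn (overflow 6)
  21÷3 = 7 each, +1 to first 0
Round 2: Ashgrove=19 Briarlake=10 Fernhollow=21 → close Ashgrove (overflow 12)
  19÷2 = 9 each, +1 to first 1
Round 3: Briarlake=20 Fernhollow=30 → close Fernhollow (overflow 17)
  30÷1 = 30 each, +1 to first 0

Closure order: Elkhorn, Ashgrove, Fernhollow
Last habitat: Briarlake with 50 animals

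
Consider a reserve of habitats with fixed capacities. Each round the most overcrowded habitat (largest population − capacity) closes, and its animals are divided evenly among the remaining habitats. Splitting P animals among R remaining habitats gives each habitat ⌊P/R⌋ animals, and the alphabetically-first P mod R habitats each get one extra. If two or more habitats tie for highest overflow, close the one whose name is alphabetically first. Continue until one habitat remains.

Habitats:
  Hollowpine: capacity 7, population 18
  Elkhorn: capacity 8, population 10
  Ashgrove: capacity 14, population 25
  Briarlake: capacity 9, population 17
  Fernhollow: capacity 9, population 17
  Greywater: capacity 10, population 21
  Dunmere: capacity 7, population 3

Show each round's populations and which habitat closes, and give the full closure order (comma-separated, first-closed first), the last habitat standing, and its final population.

Round 1: Ashgrove=25 Briarlake=17 Dunmere=3 Elkhorn=10 Fernhollow=17 Greywater=21 Hollowpine=18 → close Ashgrove (overflow 11)
  25÷6 = 4 each, +1 to first 1
Round 2: Briarlake=22 Dunmere=7 Elkhorn=14 Fernhollow=21 Greywater=25 Hollowpine=22 → close Greywater (overflow 15)
  25÷5 = 5 each, +1 to first 0
Round 3: Briarlake=27 Dunmere=12 Elkhorn=19 Fernhollow=26 Hollowpine=27 → close Hollowpine (overflow 20)
  27÷4 = 6 each, +1 to first 3
Round 4: Briarlake=34 Dunmere=19 Elkhorn=26 Fernhollow=32 → close Briarlake (overflow 25)
  34÷3 = 11 each, +1 to first 1
Round 5: Dunmere=31 Elkhorn=37 Fernhollow=43 → close Fernhollow (overflow 34)
  43÷2 = 21 each, +1 to first 1
Round 6: Dunmere=53 Elkhorn=58 → close Elkhorn (overflow 50)
  58÷1 = 58 each, +1 to first 0

Closure order: Ashgrove, Greywater, Hollowpine, Briarlake, Fernhollow, Elkhorn
Last habitat: Dunmere with 111 animals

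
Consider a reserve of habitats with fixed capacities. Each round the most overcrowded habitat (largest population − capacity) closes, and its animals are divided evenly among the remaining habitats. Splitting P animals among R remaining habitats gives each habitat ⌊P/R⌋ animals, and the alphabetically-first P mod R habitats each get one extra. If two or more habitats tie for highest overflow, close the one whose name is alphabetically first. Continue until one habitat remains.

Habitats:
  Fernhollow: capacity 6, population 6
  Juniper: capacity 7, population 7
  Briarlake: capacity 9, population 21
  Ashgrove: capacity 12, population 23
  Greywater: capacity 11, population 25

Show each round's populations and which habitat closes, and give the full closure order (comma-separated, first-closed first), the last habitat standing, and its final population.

Round 1: Ashgrove=23 Briarlake=21 Fernhollow=6 Greywater=25 Juniper=7 → close Greywater (overflow 14)
  25÷4 = 6 each, +1 to first 1
Round 2: Ashgrove=30 Briarlake=27 Fernhollow=12 Juniper=13 → close Ashgrove (overflow 18)
  30÷3 = 10 each, +1 to first 0
Round 3: Briarlake=37 Fernhollow=22 Juniper=23 → close Briarlake (overflow 28)
  37÷2 = 18 each, +1 to first 1
Round 4: Fernhollow=41 Juniper=41 → close Fernhollow (overflow 35)
  41÷1 = 41 each, +1 to first 0

Closure order: Greywater, Ashgrove, Briarlake, Fernhollow
Last habitat: Juniper with 82 animals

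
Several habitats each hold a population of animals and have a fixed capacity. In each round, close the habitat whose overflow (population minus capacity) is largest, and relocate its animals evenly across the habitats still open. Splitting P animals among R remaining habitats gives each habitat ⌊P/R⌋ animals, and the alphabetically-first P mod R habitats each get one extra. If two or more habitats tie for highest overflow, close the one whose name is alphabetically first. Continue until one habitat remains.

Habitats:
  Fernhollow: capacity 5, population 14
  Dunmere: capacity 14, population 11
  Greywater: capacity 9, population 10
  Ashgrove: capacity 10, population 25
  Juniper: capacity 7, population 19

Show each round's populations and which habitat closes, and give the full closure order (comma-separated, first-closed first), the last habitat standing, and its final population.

Round 1: Ashgrove=25 Dunmere=11 Fernhollow=14 Greywater=10 Juniper=19 → close Ashgrove (overflow 15)
  25÷4 = 6 each, +1 to first 1
Round 2: Dunmere=18 Fernhollow=20 Greywater=16 Juniper=25 → close Juniper (overflow 18)
  25÷3 = 8 each, +1 to first 1
Round 3: Dunmere=27 Fernhollow=28 Greywater=24 → close Fernhollow (overflow 23)
  28÷2 = 14 each, +1 to first 0
Round 4: Dunmere=41 Greywater=38 → close Greywater (overflow 29)
  38÷1 = 38 each, +1 to first 0

Closure order: Ashgrove, Juniper, Fernhollow, Greywater
Last habitat: Dunmere with 79 animals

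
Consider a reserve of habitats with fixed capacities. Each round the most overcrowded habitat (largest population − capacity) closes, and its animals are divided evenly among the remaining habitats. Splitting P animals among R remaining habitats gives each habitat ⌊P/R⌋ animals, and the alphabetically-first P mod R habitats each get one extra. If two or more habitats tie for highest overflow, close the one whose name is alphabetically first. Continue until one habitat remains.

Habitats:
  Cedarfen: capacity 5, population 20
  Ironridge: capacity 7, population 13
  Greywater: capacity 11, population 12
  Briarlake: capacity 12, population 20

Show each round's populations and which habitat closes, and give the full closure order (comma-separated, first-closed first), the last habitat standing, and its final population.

Round 1: Briarlake=20 Cedarfen=20 Greywater=12 Ironridge=13 → close Cedarfen (overflow 15)
  20÷3 = 6 each, +1 to first 2
Round 2: Briarlake=27 Greywater=19 Ironridge=19 → close Briarlake (overflow 15)
  27÷2 = 13 each, +1 to first 1
Round 3: Greywater=33 Ironridge=32 → close Ironridge (overflow 25)
  32÷1 = 32 each, +1 to first 0

Closure order: Cedarfen, Briarlake, Ironridge
Last habitat: Greywater with 65 animals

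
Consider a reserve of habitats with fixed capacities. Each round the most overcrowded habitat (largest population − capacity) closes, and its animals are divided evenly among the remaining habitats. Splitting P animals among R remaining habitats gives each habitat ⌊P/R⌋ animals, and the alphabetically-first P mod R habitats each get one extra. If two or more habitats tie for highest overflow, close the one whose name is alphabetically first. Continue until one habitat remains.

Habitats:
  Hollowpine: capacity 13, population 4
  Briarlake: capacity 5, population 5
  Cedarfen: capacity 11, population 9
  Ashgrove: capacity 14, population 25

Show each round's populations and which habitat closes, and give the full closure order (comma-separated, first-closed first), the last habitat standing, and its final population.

Round 1: Ashgrove=25 Briarlake=5 Cedarfen=9 Hollowpine=4 → close Ashgrove (overflow 11)
  25÷3 = 8 each, +1 to first 1
Round 2: Briarlake=14 Cedarfen=17 Hollowpine=12 → close Briarlake (overflow 9)
  14÷2 = 7 each, +1 to first 0
Round 3: Cedarfen=24 Hollowpine=19 → close Cedarfen (overflow 13)
  24÷1 = 24 each, +1 to first 0

Closure order: Ashgrove, Briarlake, Cedarfen
Last habitat: Hollowpine with 43 animals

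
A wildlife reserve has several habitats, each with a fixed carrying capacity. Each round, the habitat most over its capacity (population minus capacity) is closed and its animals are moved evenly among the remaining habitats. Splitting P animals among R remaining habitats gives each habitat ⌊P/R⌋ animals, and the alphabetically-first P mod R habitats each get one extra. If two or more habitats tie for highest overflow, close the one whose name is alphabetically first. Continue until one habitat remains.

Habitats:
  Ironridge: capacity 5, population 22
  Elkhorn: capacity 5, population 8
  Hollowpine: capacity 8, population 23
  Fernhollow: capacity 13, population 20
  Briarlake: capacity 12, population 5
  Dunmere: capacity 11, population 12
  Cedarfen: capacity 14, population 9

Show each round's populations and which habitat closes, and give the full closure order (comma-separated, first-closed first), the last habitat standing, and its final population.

Closure order: Ironridge, Hollowpine, Fernhollow, Elkhorn, Dunmere, Cedarfen
Last habitat: Briarlake with 99 animals

Round 1: Briarlake=5 Cedarfen=9 Dunmere=12 Elkhorn=8 Fernhollow=20 Hollowpine=23 Ironridge=22 → close Ironridge (overflow 17)
  22÷6 = 3 each, +1 to first 4
Round 2: Briarlake=9 Cedarfen=13 Dunmere=16 Elkhorn=12 Fernhollow=23 Hollowpine=26 → close Hollowpine (overflow 18)
  26÷5 = 5 each, +1 to first 1
Round 3: Briarlake=15 Cedarfen=18 Dunmere=21 Elkhorn=17 Fernhollow=28 → close Fernhollow (overflow 15)
  28÷4 = 7 each, +1 to first 0
Round 4: Briarlake=22 Cedarfen=25 Dunmere=28 Elkhorn=24 → close Elkhorn (overflow 19)
  24÷3 = 8 each, +1 to first 0
Round 5: Briarlake=30 Cedarfen=33 Dunmere=36 → close Dunmere (overflow 25)
  36÷2 = 18 each, +1 to first 0
Round 6: Briarlake=48 Cedarfen=51 → close Cedarfen (overflow 37)
  51÷1 = 51 each, +1 to first 0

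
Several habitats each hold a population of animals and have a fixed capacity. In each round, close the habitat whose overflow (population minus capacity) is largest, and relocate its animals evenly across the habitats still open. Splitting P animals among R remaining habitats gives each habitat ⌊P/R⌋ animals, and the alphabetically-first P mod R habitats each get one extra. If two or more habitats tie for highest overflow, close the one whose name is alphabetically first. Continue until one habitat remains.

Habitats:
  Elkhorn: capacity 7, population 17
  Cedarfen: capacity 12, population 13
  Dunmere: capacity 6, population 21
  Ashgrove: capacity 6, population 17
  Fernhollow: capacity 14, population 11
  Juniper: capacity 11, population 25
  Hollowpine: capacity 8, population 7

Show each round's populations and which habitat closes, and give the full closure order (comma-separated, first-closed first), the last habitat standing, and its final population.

Round 1: Ashgrove=17 Cedarfen=13 Dunmere=21 Elkhorn=17 Fernhollow=11 Hollowpine=7 Juniper=25 → close Dunmere (overflow 15)
  21÷6 = 3 each, +1 to first 3
Round 2: Ashgrove=21 Cedarfen=17 Elkhorn=21 Fernhollow=14 Hollowpine=10 Juniper=28 → close Juniper (overflow 17)
  28÷5 = 5 each, +1 to first 3
Round 3: Ashgrove=27 Cedarfen=23 Elkhorn=27 Fernhollow=19 Hollowpine=15 → close Ashgrove (overflow 21)
  27÷4 = 6 each, +1 to first 3
Round 4: Cedarfen=30 Elkhorn=34 Fernhollow=26 Hollowpine=21 → close Elkhorn (overflow 27)
  34÷3 = 11 each, +1 to first 1
Round 5: Cedarfen=42 Fernhollow=37 Hollowpine=32 → close Cedarfen (overflow 30)
  42÷2 = 21 each, +1 to first 0
Round 6: Fernhollow=58 Hollowpine=53 → close Hollowpine (overflow 45)
  53÷1 = 53 each, +1 to first 0

Closure order: Dunmere, Juniper, Ashgrove, Elkhorn, Cedarfen, Hollowpine
Last habitat: Fernhollow with 111 animals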